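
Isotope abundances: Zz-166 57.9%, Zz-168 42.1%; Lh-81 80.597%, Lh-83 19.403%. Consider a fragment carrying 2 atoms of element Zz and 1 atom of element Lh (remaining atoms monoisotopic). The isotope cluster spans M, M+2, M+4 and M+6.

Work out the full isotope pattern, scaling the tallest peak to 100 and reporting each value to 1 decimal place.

59.0 : 100.0 : 51.8 : 7.5

Element Zz pattern (n=2): 0.335241 : 0.487518 : 0.177241
Element Lh pattern (n=1): 0.80597 : 0.19403
Convolve the two distributions (both contribute in 2-u steps):
  M: 0.335241×0.80597 = 0.270194
  M+2: 0.335241×0.19403 + 0.487518×0.80597 = 0.457972
  M+4: 0.487518×0.19403 + 0.177241×0.80597 = 0.237444
  M+6: 0.177241×0.19403 = 0.034390
Scale to base peak (0.457972) = 100: 59.0 : 100.0 : 51.8 : 7.5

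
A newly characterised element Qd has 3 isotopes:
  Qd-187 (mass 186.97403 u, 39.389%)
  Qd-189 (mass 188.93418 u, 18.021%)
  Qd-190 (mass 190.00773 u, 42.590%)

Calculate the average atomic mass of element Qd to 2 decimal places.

188.62 u

The abundance-weighted mean is 0.39389 × 186.97403 + 0.18021 × 188.93418 + 0.42590 × 190.00773
= 73.647201 + 34.047829 + 80.924292 = 188.619322 u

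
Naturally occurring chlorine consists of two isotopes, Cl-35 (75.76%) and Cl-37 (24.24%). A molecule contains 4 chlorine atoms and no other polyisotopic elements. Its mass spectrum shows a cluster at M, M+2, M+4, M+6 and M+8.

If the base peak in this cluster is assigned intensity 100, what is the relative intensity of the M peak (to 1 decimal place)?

(0.7576 + 0.2424)^4 gives M 0.3294, M+2 0.4216, M+4 0.2023, M+6 0.0432, M+8 0.0035; the largest is M+2.
P(M+2) = C(4,1) × 0.7576^3 × 0.2424^1 = 4 × 0.4348304 × 0.2424 = 0.421612 (base)
P(M) = C(4,0) × 0.7576^4 × 0.2424^0 = 1 × 0.32942751 × 1.0000 = 0.329428
Relative intensity = 0.329428 / 0.421612 × 100 = 78.1

78.1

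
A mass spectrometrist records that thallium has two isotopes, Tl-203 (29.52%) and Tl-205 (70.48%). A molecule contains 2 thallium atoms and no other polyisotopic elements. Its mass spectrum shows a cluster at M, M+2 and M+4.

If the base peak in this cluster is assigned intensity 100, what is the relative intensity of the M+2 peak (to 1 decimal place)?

Term probabilities: M 0.0871, M+2 0.4161, M+4 0.4967. Base peak = M+4.
P(M+4) = C(2,2) × 0.2952^0 × 0.7048^2 = 1 × 1.0000 × 0.49674304 = 0.496743 (base)
P(M+2) = C(2,1) × 0.2952^1 × 0.7048^1 = 2 × 0.2952 × 0.7048 = 0.416114
Relative intensity = 0.416114 / 0.496743 × 100 = 83.8

83.8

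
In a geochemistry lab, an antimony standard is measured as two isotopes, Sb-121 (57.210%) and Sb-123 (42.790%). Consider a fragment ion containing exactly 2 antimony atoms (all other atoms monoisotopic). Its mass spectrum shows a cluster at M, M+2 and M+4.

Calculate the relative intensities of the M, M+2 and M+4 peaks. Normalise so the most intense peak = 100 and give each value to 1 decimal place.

The 2 Sb atoms are independent, so intensities follow the terms of (0.57210 + 0.42790)^2.
P(M) = 0.57210^2 = 0.327298
P(M+2) = 2 × 0.57210^1 × 0.42790^1 = 0.489603
P(M+4) = 0.42790^2 = 0.183098
The M+2 peak is largest (0.489603); scaling to 100 gives 66.8 : 100.0 : 37.4.

66.8 : 100.0 : 37.4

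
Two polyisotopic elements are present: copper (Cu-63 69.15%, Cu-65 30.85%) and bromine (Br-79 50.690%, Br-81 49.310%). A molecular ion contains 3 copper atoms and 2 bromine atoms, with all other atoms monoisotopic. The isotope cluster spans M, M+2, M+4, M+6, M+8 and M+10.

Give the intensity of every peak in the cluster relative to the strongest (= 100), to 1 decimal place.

Copper pattern (n=3): 0.33065611 : 0.44254842 : 0.19743483 : 0.02936064
Bromine pattern (n=2): 0.25694761 : 0.49990478 : 0.24314761
Convolve the two distributions (both contribute in 2-u steps):
  M: 0.33065611×0.25694761 = 0.084961
  M+2: 0.33065611×0.49990478 + 0.44254842×0.25694761 = 0.279008
  M+4: 0.33065611×0.24314761 + 0.44254842×0.49990478 + 0.19743483×0.25694761 = 0.352361
  M+6: 0.44254842×0.24314761 + 0.19743483×0.49990478 + 0.02936064×0.25694761 = 0.213847
  M+8: 0.19743483×0.24314761 + 0.02936064×0.49990478 = 0.062683
  M+10: 0.02936064×0.24314761 = 0.007139
Scale to base peak (0.352361) = 100: 24.1 : 79.2 : 100.0 : 60.7 : 17.8 : 2.0

24.1 : 79.2 : 100.0 : 60.7 : 17.8 : 2.0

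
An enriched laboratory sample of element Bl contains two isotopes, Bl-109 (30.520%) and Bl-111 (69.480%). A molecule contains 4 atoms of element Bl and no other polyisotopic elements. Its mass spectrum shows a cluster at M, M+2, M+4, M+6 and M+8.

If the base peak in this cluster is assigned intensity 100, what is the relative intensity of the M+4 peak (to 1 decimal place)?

(0.30520 + 0.69480)^4 gives M 0.0087, M+2 0.0790, M+4 0.2698, M+6 0.4095, M+8 0.2330; the largest is M+6.
P(M+6) = C(4,3) × 0.30520^1 × 0.69480^3 = 4 × 0.3052 × 0.33541264 = 0.409472 (base)
P(M+4) = C(4,2) × 0.30520^2 × 0.69480^2 = 6 × 0.09314704 × 0.48274704 = 0.269799
Relative intensity = 0.269799 / 0.409472 × 100 = 65.9

65.9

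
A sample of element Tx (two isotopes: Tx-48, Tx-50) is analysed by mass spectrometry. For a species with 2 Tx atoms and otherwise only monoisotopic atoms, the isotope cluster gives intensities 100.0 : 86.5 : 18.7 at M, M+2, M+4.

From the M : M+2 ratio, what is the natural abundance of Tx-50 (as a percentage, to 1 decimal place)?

If p is the fraction of Tx that is Tx-48, then I(M+2)/I(M) = [C(2,1)·p^1·(1−p)] / p^2 = 2·(1−p)/p = 86.5/100.0 = 0.8650
(1−p)/p = 0.8650/2 = 0.4325  ⇒  p = 1/(1 + 0.4325) = 0.6981
Tx-48: 69.8%, Tx-50: 30.2%.

30.2%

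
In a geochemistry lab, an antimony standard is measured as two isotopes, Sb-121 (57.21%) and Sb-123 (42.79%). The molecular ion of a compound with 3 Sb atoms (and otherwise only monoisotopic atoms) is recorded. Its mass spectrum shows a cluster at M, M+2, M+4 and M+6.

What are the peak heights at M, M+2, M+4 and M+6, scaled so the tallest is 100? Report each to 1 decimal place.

Each Sb atom is independently Sb-121 (p = 0.5721) or Sb-123 (q = 0.4279); the cluster is the binomial expansion (p + q)^3.
P(M) = 0.5721^3 = 0.187247
P(M+2) = 3 × 0.5721^2 × 0.4279^1 = 0.420153
P(M+4) = 3 × 0.5721^1 × 0.4279^2 = 0.314252
P(M+6) = 0.4279^3 = 0.078348
The M+2 peak is largest (0.420153); scaling to 100 gives 44.6 : 100.0 : 74.8 : 18.6.

44.6 : 100.0 : 74.8 : 18.6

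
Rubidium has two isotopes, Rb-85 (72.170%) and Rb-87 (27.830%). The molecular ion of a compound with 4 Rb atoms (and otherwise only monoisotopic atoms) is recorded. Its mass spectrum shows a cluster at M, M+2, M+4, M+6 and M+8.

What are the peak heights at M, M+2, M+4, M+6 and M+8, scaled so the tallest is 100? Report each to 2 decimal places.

The 4 Rb atoms are independent, so intensities follow the terms of (0.72170 + 0.27830)^4.
P(M) = 0.72170^4 = 0.271286
P(M+2) = 4 × 0.72170^3 × 0.27830^1 = 0.418450
P(M+4) = 6 × 0.72170^2 × 0.27830^2 = 0.242042
P(M+6) = 4 × 0.72170^1 × 0.27830^3 = 0.062224
P(M+8) = 0.27830^4 = 0.005999
The M+2 peak is largest (0.418450); scaling to 100 gives 64.83 : 100.00 : 57.84 : 14.87 : 1.43.

64.83 : 100.00 : 57.84 : 14.87 : 1.43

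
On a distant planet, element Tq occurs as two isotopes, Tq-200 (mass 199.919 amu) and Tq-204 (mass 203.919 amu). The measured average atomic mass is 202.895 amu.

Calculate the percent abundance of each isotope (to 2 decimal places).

Tq-200: 25.60%, Tq-204: 74.40%

Let x be the fractional abundance of Tq-200; then Tq-204 has abundance 1 − x.
199.919·x + 203.919·(1 − x) = 202.895
(199.919 − 203.919)·x = 202.895 − 203.919
x = -1.024 / -4.000 = 0.25600 → 25.60% Tq-200, 74.40% Tq-204.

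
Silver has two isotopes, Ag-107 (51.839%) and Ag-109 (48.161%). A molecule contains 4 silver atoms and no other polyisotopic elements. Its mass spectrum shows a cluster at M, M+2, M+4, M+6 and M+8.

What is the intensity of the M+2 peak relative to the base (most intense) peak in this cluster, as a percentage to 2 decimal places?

(0.51839 + 0.48161)^4 gives M 0.0722, M+2 0.2684, M+4 0.3740, M+6 0.2316, M+8 0.0538; the largest is M+4.
P(M+4) = C(4,2) × 0.51839^2 × 0.48161^2 = 6 × 0.26872819 × 0.23194819 = 0.373986 (base)
P(M+2) = C(4,1) × 0.51839^3 × 0.48161^1 = 4 × 0.13930601 × 0.48161 = 0.268365
Relative intensity = 0.268365 / 0.373986 × 100 = 71.76

71.76%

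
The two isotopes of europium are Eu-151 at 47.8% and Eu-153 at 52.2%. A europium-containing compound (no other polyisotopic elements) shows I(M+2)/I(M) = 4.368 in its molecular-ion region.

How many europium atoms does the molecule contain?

4

For n independent Eu atoms, I(M+2)/I(M) = n · (abundance Eu-153) / (abundance Eu-151) = n · 0.522/0.478.
n = 4.368 × 0.478/0.522 = 4.00 ≈ 4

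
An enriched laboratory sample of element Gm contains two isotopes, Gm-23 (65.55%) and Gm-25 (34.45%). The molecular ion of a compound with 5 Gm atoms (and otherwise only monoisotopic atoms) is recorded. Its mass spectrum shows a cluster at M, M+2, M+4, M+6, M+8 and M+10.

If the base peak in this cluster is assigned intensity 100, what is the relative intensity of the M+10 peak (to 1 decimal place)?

1.5

Term probabilities: M 0.1210, M+2 0.3180, M+4 0.3343, M+6 0.1757, M+8 0.0462, M+10 0.0049. Base peak = M+4.
P(M+4) = C(5,2) × 0.6555^3 × 0.3445^2 = 10 × 0.2816554 × 0.11868025 = 0.334269 (base)
P(M+10) = C(5,5) × 0.6555^0 × 0.3445^5 = 1 × 1.0000 × 0.00485228 = 0.004852
Relative intensity = 0.004852 / 0.334269 × 100 = 1.5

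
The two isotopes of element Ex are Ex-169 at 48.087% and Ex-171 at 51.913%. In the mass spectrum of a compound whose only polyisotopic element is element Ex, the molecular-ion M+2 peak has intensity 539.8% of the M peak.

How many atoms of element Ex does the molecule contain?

5

For n independent Ex atoms, I(M+2)/I(M) = n · (abundance Ex-171) / (abundance Ex-169) = n · 0.51913/0.48087.
n = 5.398 × 0.48087/0.51913 = 5.00 ≈ 5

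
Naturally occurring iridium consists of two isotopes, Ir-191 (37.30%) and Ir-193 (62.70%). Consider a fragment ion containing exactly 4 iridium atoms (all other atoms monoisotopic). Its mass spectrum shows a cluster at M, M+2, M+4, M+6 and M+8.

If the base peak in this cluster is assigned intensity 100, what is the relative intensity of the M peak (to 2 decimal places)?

Binomial terms of (0.3730 + 0.6270)^4: M 0.0194, M+2 0.1302, M+4 0.3282, M+6 0.3678, M+8 0.1546 → M+6 is the base peak.
P(M+6) = C(4,3) × 0.3730^1 × 0.6270^3 = 4 × 0.3730 × 0.24649188 = 0.367766 (base)
P(M) = C(4,0) × 0.3730^4 × 0.6270^0 = 1 × 0.01935688 × 1.0000 = 0.019357
Relative intensity = 0.019357 / 0.367766 × 100 = 5.26

5.26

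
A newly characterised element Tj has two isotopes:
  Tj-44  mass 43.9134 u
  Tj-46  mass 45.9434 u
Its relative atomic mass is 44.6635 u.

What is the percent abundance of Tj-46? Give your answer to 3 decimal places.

36.951%

Let x be the fractional abundance of Tj-44; then Tj-46 has abundance 1 − x.
43.9134·x + 45.9434·(1 − x) = 44.6635
(43.9134 − 45.9434)·x = 44.6635 − 45.9434
x = -1.2799 / -2.0300 = 0.63049 → 63.049% Tj-44, 36.951% Tj-46.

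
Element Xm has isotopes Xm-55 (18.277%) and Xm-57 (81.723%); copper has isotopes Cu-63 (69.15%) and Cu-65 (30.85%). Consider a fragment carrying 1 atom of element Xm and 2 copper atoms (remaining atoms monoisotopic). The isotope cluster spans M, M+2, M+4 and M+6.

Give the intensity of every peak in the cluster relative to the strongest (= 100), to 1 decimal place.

18.6 : 100.0 : 78.1 : 16.6

Element Xm pattern (n=1): 0.18277 : 0.81723
Copper pattern (n=2): 0.47817225 : 0.4266555 : 0.09517225
Convolve the two distributions (both contribute in 2-u steps):
  M: 0.18277×0.47817225 = 0.087396
  M+2: 0.18277×0.4266555 + 0.81723×0.47817225 = 0.468757
  M+4: 0.18277×0.09517225 + 0.81723×0.4266555 = 0.366070
  M+6: 0.81723×0.09517225 = 0.077778
Scale to base peak (0.468757) = 100: 18.6 : 100.0 : 78.1 : 16.6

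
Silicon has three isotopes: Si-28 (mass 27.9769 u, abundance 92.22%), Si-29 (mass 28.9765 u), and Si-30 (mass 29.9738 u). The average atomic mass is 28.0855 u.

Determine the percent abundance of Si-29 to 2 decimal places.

The remaining 7.78% is split between Si-29 (fraction x) and Si-30 (fraction 0.0778 − x).
Substituting: 28.9765x + 29.9738(0.0778 − x) = 2.28520282
(28.9765 − 29.9738)x = -0.04675882  ⇒  x = 0.04689, y = 0.03091
Si-29: 4.69%, Si-30: 3.09%.

4.69%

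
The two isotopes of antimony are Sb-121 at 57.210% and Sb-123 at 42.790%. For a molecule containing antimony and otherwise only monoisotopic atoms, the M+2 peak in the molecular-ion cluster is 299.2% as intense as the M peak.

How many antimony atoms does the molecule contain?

4

For n independent Sb atoms, I(M+2)/I(M) = n · (abundance Sb-123) / (abundance Sb-121) = n · 0.42790/0.57210.
n = 2.992 × 0.57210/0.42790 = 4.00 ≈ 4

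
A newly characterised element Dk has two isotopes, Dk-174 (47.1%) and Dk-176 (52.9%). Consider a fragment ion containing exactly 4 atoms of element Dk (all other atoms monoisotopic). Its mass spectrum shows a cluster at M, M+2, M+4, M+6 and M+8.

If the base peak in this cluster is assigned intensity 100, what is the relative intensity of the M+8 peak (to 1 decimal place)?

21.0

Binomial terms of (0.471 + 0.529)^4: M 0.0492, M+2 0.2211, M+4 0.3725, M+6 0.2789, M+8 0.0783 → M+4 is the base peak.
P(M+4) = C(4,2) × 0.471^2 × 0.529^2 = 6 × 0.221841 × 0.279841 = 0.372481 (base)
P(M+8) = C(4,4) × 0.471^0 × 0.529^4 = 1 × 1.0000 × 0.07831099 = 0.078311
Relative intensity = 0.078311 / 0.372481 × 100 = 21.0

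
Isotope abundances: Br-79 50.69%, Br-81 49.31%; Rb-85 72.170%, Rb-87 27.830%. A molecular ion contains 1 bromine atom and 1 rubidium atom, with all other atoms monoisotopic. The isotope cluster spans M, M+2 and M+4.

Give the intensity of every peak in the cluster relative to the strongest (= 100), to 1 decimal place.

Bromine pattern (n=1): 0.5069 : 0.4931
Rubidium pattern (n=1): 0.7217 : 0.2783
Convolve the two distributions (both contribute in 2-u steps):
  M: 0.5069×0.7217 = 0.365830
  M+2: 0.5069×0.2783 + 0.4931×0.7217 = 0.496941
  M+4: 0.4931×0.2783 = 0.137230
Scale to base peak (0.496941) = 100: 73.6 : 100.0 : 27.6

73.6 : 100.0 : 27.6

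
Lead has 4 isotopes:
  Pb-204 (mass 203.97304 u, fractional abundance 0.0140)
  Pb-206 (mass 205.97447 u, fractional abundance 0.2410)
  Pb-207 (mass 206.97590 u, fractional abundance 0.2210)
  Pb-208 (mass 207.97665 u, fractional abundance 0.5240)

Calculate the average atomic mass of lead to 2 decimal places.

Weight each isotope mass by its fractional abundance: 0.0140 × 203.97304 + 0.2410 × 205.97447 + 0.2210 × 206.97590 + 0.5240 × 207.97665
= 2.855623 + 49.639847 + 45.741674 + 108.979765 = 207.216909 u

207.22 u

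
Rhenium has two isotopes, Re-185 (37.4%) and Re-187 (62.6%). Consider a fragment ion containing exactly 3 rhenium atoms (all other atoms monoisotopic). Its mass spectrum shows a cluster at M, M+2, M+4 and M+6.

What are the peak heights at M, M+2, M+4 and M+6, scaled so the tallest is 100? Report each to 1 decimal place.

11.9 : 59.7 : 100.0 : 55.8

The 3 Re atoms are independent, so intensities follow the terms of (0.374 + 0.626)^3.
P(M) = 0.374^3 = 0.052314
P(M+2) = 3 × 0.374^2 × 0.626^1 = 0.262687
P(M+4) = 3 × 0.374^1 × 0.626^2 = 0.439685
P(M+6) = 0.626^3 = 0.245314
The M+4 peak is largest (0.439685); scaling to 100 gives 11.9 : 59.7 : 100.0 : 55.8.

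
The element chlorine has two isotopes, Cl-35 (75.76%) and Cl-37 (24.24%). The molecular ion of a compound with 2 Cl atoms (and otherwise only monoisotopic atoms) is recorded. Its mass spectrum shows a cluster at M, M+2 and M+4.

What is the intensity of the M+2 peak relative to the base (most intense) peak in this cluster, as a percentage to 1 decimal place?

64.0%

Binomial terms of (0.7576 + 0.2424)^2: M 0.5740, M+2 0.3673, M+4 0.0588 → M is the base peak.
P(M) = C(2,0) × 0.7576^2 × 0.2424^0 = 1 × 0.57395776 × 1.0000 = 0.573958 (base)
P(M+2) = C(2,1) × 0.7576^1 × 0.2424^1 = 2 × 0.7576 × 0.2424 = 0.367284
Relative intensity = 0.367284 / 0.573958 × 100 = 64.0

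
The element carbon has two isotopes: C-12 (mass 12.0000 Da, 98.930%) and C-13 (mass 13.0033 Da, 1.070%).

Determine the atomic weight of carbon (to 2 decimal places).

The abundance-weighted mean is 0.98930 × 12.0000 + 0.01070 × 13.0033
= 11.87160 + 0.13914 = 12.01074 Da

12.01 Da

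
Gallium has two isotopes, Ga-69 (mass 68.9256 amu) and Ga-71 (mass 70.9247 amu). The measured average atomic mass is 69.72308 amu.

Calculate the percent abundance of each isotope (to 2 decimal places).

Writing the weighted mean with unknown fraction x of Ga-69:
68.9256·x + 70.9247·(1 − x) = 69.72308
(68.9256 − 70.9247)·x = 69.72308 − 70.9247
x = -1.20162 / -1.9991 = 0.60108 → 60.11% Ga-69, 39.89% Ga-71.

Ga-69: 60.11%, Ga-71: 39.89%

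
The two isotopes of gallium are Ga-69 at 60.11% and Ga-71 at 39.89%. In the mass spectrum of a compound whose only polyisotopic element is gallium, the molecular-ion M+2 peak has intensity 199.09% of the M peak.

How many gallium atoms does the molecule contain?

For n independent Ga atoms, I(M+2)/I(M) = n · (abundance Ga-71) / (abundance Ga-69) = n · 0.3989/0.6011.
n = 1.9909 × 0.6011/0.3989 = 3.00 ≈ 3

3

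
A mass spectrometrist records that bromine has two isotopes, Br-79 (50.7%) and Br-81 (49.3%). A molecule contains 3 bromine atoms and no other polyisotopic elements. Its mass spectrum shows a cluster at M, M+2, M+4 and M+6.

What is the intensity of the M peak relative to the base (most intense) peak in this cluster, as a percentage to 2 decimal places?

Term probabilities: M 0.1303, M+2 0.3802, M+4 0.3697, M+6 0.1198. Base peak = M+2.
P(M+2) = C(3,1) × 0.507^2 × 0.493^1 = 3 × 0.257049 × 0.4930 = 0.380175 (base)
P(M) = C(3,0) × 0.507^3 × 0.493^0 = 1 × 0.13032384 × 1.0000 = 0.130324
Relative intensity = 0.130324 / 0.380175 × 100 = 34.28

34.28%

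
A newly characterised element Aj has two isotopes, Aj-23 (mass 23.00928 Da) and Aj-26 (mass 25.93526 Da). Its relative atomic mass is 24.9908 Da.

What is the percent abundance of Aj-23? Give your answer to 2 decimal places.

32.28%

Let x be the fractional abundance of Aj-23; then Aj-26 has abundance 1 − x.
23.00928·x + 25.93526·(1 − x) = 24.9908
(23.00928 − 25.93526)·x = 24.9908 − 25.93526
x = -0.94446 / -2.92598 = 0.32278 → 32.28% Aj-23, 67.72% Aj-26.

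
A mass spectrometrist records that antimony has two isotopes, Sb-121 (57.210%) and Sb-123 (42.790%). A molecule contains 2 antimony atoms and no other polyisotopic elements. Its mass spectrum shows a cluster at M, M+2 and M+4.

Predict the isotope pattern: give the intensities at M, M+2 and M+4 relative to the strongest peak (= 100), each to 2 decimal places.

The 2 Sb atoms are independent, so intensities follow the terms of (0.57210 + 0.42790)^2.
P(M) = 0.57210^2 = 0.327298
P(M+2) = 2 × 0.57210^1 × 0.42790^1 = 0.489603
P(M+4) = 0.42790^2 = 0.183098
The M+2 peak is largest (0.489603); scaling to 100 gives 66.85 : 100.00 : 37.40.

66.85 : 100.00 : 37.40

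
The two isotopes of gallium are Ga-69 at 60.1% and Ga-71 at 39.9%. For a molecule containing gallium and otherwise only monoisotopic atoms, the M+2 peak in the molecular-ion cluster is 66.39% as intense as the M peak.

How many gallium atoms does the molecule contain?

For n independent Ga atoms, I(M+2)/I(M) = n · (abundance Ga-71) / (abundance Ga-69) = n · 0.399/0.601.
n = 0.6639 × 0.601/0.399 = 1.00 ≈ 1

1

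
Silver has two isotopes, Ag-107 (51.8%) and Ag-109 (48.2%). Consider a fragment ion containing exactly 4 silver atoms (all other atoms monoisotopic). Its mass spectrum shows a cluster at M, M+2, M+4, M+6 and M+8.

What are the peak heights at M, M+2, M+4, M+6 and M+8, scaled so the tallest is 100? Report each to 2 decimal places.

Each Ag atom is independently Ag-107 (p = 0.518) or Ag-109 (q = 0.482); the cluster is the binomial expansion (p + q)^4.
P(M) = 0.518^4 = 0.071998
P(M+2) = 4 × 0.518^3 × 0.482^1 = 0.267976
P(M+4) = 6 × 0.518^2 × 0.482^2 = 0.374029
P(M+6) = 4 × 0.518^1 × 0.482^3 = 0.232023
P(M+8) = 0.482^4 = 0.053974
The M+4 peak is largest (0.374029); scaling to 100 gives 19.25 : 71.65 : 100.00 : 62.03 : 14.43.

19.25 : 71.65 : 100.00 : 62.03 : 14.43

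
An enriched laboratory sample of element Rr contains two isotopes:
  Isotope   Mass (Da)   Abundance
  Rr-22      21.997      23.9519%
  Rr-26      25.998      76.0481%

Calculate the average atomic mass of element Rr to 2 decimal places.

Ar = Σ fᵢ·mᵢ = 0.239519 × 21.997 + 0.760481 × 25.998
= 5.2687 + 19.7710 = 25.0397 Da

25.04 Da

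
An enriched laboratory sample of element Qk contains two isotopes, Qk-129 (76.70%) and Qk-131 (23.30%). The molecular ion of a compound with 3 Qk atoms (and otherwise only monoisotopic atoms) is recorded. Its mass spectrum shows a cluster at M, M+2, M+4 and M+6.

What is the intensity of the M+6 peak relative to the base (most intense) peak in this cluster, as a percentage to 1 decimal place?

2.8%

Binomial terms of (0.7670 + 0.2330)^3: M 0.4512, M+2 0.4112, M+4 0.1249, M+6 0.0126 → M is the base peak.
P(M) = C(3,0) × 0.7670^3 × 0.2330^0 = 1 × 0.45121766 × 1.0000 = 0.451218 (base)
P(M+6) = C(3,3) × 0.7670^0 × 0.2330^3 = 1 × 1.0000 × 0.01264934 = 0.012649
Relative intensity = 0.012649 / 0.451218 × 100 = 2.8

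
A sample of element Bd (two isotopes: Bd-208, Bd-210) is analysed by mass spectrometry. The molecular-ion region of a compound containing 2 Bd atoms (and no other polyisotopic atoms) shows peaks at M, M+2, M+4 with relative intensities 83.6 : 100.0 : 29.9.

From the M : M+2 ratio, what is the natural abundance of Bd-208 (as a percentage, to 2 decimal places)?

Write p for the Bd-208 fraction. I(M+2)/I(M) = [C(2,1)·p^1·(1−p)] / p^2 = 2·(1−p)/p = 100.0/83.6 = 1.1962
(1−p)/p = 1.1962/2 = 0.5981  ⇒  p = 1/(1 + 0.5981) = 0.6257
Bd-208: 62.57%, Bd-210: 37.43%.

62.57%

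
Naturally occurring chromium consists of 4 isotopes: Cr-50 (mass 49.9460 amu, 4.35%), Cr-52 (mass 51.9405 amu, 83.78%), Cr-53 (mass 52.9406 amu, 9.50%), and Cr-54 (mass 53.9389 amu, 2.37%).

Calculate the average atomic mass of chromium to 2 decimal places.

52.00 amu

The abundance-weighted mean is 0.0435 × 49.9460 + 0.8378 × 51.9405 + 0.0950 × 52.9406 + 0.0237 × 53.9389
= 2.17265 + 43.51575 + 5.02936 + 1.27835 = 51.99611 amu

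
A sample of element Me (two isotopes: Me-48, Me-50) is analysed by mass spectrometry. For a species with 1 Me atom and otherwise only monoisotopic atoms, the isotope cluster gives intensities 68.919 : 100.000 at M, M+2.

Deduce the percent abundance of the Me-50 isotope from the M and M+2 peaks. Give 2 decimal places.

If p is the fraction of Me that is Me-48, then I(M+2)/I(M) = [C(1,1)·p^0·(1−p)] / p^1 = 1·(1−p)/p = 100.000/68.919 = 1.4510
(1−p)/p = 1.4510/1 = 1.4510  ⇒  p = 1/(1 + 1.4510) = 0.4080
Me-48: 40.80%, Me-50: 59.20%.

59.20%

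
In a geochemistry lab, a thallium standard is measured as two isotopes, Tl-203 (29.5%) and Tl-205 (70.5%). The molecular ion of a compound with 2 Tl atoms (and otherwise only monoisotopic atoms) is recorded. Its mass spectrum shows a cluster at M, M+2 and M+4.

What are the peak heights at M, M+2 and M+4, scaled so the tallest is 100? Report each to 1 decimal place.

Each Tl atom is independently Tl-203 (p = 0.295) or Tl-205 (q = 0.705); the cluster is the binomial expansion (p + q)^2.
P(M) = 0.295^2 = 0.087025
P(M+2) = 2 × 0.295^1 × 0.705^1 = 0.415950
P(M+4) = 0.705^2 = 0.497025
The M+4 peak is largest (0.497025); scaling to 100 gives 17.5 : 83.7 : 100.0.

17.5 : 83.7 : 100.0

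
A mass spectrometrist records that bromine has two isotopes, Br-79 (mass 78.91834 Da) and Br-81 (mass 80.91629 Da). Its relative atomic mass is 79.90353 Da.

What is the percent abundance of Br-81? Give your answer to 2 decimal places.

49.31%

Let x be the fractional abundance of Br-79; then Br-81 has abundance 1 − x.
78.91834·x + 80.91629·(1 − x) = 79.90353
(78.91834 − 80.91629)·x = 79.90353 − 80.91629
x = -1.01276 / -1.99795 = 0.50690 → 50.69% Br-79, 49.31% Br-81.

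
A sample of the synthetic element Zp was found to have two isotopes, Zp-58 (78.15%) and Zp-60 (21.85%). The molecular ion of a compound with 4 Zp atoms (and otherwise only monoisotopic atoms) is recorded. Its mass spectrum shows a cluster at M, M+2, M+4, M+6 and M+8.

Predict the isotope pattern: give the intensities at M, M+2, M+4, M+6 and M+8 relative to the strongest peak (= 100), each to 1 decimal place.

89.4 : 100.0 : 41.9 : 7.8 : 0.5

Expanding (0.7815 + 0.2185)^4:
P(M) = 0.7815^4 = 0.373006
P(M+2) = 4 × 0.7815^3 × 0.2185^1 = 0.417156
P(M+4) = 6 × 0.7815^2 × 0.2185^2 = 0.174949
P(M+6) = 4 × 0.7815^1 × 0.2185^3 = 0.032609
P(M+8) = 0.2185^4 = 0.002279
The M+2 peak is largest (0.417156); scaling to 100 gives 89.4 : 100.0 : 41.9 : 7.8 : 0.5.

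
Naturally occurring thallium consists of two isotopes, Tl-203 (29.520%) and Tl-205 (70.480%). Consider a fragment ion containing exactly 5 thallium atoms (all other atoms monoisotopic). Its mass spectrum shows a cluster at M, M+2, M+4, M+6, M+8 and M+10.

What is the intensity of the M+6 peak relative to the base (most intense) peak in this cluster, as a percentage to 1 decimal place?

Binomial terms of (0.29520 + 0.70480)^5: M 0.0022, M+2 0.0268, M+4 0.1278, M+6 0.3051, M+8 0.3642, M+10 0.1739 → M+8 is the base peak.
P(M+8) = C(5,4) × 0.29520^1 × 0.70480^4 = 5 × 0.2952 × 0.24675365 = 0.364208 (base)
P(M+6) = C(5,3) × 0.29520^2 × 0.70480^3 = 10 × 0.08714304 × 0.35010449 = 0.305092
Relative intensity = 0.305092 / 0.364208 × 100 = 83.8

83.8%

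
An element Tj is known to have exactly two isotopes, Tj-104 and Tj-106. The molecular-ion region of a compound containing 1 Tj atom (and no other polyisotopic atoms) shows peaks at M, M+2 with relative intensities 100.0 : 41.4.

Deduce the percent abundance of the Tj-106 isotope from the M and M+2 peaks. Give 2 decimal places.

If p is the fraction of Tj that is Tj-104, then I(M+2)/I(M) = [C(1,1)·p^0·(1−p)] / p^1 = 1·(1−p)/p = 41.4/100.0 = 0.4140
(1−p)/p = 0.4140/1 = 0.4140  ⇒  p = 1/(1 + 0.4140) = 0.7072
Tj-104: 70.72%, Tj-106: 29.28%.

29.28%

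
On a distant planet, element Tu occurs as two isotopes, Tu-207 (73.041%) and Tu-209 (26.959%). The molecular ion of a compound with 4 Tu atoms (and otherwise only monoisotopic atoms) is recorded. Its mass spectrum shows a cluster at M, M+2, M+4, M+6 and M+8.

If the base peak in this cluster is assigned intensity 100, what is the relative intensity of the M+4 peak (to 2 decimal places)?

55.36

(0.73041 + 0.26959)^4 gives M 0.2846, M+2 0.4202, M+4 0.2326, M+6 0.0572, M+8 0.0053; the largest is M+2.
P(M+2) = C(4,1) × 0.73041^3 × 0.26959^1 = 4 × 0.38967284 × 0.26959 = 0.420208 (base)
P(M+4) = C(4,2) × 0.73041^2 × 0.26959^2 = 6 × 0.53349877 × 0.07267877 = 0.232644
Relative intensity = 0.232644 / 0.420208 × 100 = 55.36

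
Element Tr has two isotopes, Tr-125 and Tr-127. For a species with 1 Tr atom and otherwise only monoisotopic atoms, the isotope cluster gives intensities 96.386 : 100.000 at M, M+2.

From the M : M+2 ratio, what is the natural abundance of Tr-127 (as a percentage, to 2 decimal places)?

50.92%

Let p = fractional abundance of Tr-125. I(M+2)/I(M) = [C(1,1)·p^0·(1−p)] / p^1 = 1·(1−p)/p = 100.000/96.386 = 1.0375
(1−p)/p = 1.0375/1 = 1.0375  ⇒  p = 1/(1 + 1.0375) = 0.4908
Tr-125: 49.08%, Tr-127: 50.92%.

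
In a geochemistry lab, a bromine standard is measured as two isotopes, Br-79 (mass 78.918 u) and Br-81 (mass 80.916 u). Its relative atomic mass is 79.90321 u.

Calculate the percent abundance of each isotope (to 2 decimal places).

Let x be the fractional abundance of Br-79; then Br-81 has abundance 1 − x.
78.918·x + 80.916·(1 − x) = 79.90321
(78.918 − 80.916)·x = 79.90321 − 80.916
x = -1.01279 / -1.998 = 0.50690 → 50.69% Br-79, 49.31% Br-81.

Br-79: 50.69%, Br-81: 49.31%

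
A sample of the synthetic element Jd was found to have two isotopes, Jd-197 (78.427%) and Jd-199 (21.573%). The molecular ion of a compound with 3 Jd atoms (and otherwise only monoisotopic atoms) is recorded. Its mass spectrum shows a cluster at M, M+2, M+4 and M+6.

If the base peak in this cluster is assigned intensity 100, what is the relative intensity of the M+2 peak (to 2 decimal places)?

Binomial terms of (0.78427 + 0.21573)^3: M 0.4824, M+2 0.3981, M+4 0.1095, M+6 0.0100 → M is the base peak.
P(M) = C(3,0) × 0.78427^3 × 0.21573^0 = 1 × 0.48238835 × 1.0000 = 0.482388 (base)
P(M+2) = C(3,1) × 0.78427^2 × 0.21573^1 = 3 × 0.61507943 × 0.21573 = 0.398073
Relative intensity = 0.398073 / 0.482388 × 100 = 82.52

82.52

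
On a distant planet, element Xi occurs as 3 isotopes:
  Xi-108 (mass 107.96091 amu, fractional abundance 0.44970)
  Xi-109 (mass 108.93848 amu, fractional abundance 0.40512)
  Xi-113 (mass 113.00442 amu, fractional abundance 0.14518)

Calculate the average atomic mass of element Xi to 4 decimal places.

109.0892 amu

Weight each isotope mass by its fractional abundance: 0.44970 × 107.96091 + 0.40512 × 108.93848 + 0.14518 × 113.00442
= 48.550021 + 44.133157 + 16.405982 = 109.089160 amu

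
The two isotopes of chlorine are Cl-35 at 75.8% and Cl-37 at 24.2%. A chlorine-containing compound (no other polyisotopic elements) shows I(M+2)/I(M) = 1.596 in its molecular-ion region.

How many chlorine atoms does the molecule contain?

5

The M+2/M ratio from n Cl atoms is n · q/p = n · 0.242/0.758.
n = 1.596 × 0.758/0.242 = 5.00 ≈ 5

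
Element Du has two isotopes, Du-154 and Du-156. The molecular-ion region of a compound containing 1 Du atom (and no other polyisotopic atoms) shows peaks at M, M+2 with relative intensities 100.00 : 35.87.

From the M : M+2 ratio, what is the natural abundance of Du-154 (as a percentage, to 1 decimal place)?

73.6%

If p is the fraction of Du that is Du-154, then I(M+2)/I(M) = [C(1,1)·p^0·(1−p)] / p^1 = 1·(1−p)/p = 35.87/100.00 = 0.3587
(1−p)/p = 0.3587/1 = 0.3587  ⇒  p = 1/(1 + 0.3587) = 0.7360
Du-154: 73.6%, Du-156: 26.4%.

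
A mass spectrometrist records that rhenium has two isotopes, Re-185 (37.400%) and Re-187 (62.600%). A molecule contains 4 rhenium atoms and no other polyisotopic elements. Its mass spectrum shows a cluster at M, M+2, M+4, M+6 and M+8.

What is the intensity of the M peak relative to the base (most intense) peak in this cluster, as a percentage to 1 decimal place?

Binomial terms of (0.37400 + 0.62600)^4: M 0.0196, M+2 0.1310, M+4 0.3289, M+6 0.3670, M+8 0.1536 → M+6 is the base peak.
P(M+6) = C(4,3) × 0.37400^1 × 0.62600^3 = 4 × 0.3740 × 0.24531438 = 0.366990 (base)
P(M) = C(4,0) × 0.37400^4 × 0.62600^0 = 1 × 0.0195653 × 1.0000 = 0.019565
Relative intensity = 0.019565 / 0.366990 × 100 = 5.3

5.3%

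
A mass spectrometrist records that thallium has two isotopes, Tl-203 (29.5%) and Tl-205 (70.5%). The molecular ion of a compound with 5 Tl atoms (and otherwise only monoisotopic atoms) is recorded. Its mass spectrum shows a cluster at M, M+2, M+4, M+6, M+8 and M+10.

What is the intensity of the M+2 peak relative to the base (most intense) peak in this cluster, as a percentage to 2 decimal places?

(0.295 + 0.705)^5 gives M 0.0022, M+2 0.0267, M+4 0.1276, M+6 0.3049, M+8 0.3644, M+10 0.1742; the largest is M+8.
P(M+8) = C(5,4) × 0.295^1 × 0.705^4 = 5 × 0.2950 × 0.24703385 = 0.364375 (base)
P(M+2) = C(5,1) × 0.295^4 × 0.705^1 = 5 × 0.00757335 × 0.7050 = 0.026696
Relative intensity = 0.026696 / 0.364375 × 100 = 7.33

7.33%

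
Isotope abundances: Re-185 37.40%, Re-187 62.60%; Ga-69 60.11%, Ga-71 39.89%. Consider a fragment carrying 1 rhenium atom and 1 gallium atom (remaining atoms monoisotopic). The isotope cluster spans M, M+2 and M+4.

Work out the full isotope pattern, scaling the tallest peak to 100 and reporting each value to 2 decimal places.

42.78 : 100.00 : 47.52

Rhenium pattern (n=1): 0.3740 : 0.6260
Gallium pattern (n=1): 0.6011 : 0.3989
Convolve the two distributions (both contribute in 2-u steps):
  M: 0.3740×0.6011 = 0.224811
  M+2: 0.3740×0.3989 + 0.6260×0.6011 = 0.525477
  M+4: 0.6260×0.3989 = 0.249711
Scale to base peak (0.525477) = 100: 42.78 : 100.00 : 47.52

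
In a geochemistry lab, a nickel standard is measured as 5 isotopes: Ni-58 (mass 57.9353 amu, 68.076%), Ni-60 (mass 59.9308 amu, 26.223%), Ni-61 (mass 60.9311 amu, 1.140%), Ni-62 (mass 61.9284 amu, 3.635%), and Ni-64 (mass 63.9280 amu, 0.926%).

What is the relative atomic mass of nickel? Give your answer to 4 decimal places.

Average mass = Σ (abundance × isotope mass) = 0.68076 × 57.9353 + 0.26223 × 59.9308 + 0.01140 × 60.9311 + 0.03635 × 61.9284 + 0.00926 × 63.9280
= 39.44003 + 15.71565 + 0.69461 + 2.25110 + 0.59197 = 58.69336 amu

58.6934 amu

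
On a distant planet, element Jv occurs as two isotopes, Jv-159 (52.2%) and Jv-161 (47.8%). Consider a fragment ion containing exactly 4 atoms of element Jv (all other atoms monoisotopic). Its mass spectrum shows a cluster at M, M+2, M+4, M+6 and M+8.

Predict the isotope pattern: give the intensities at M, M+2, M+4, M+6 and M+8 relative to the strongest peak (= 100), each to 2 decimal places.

19.88 : 72.80 : 100.00 : 61.05 : 13.98

Expanding (0.522 + 0.478)^4:
P(M) = 0.522^4 = 0.074248
P(M+2) = 4 × 0.522^3 × 0.478^1 = 0.271956
P(M+4) = 6 × 0.522^2 × 0.478^2 = 0.373549
P(M+6) = 4 × 0.522^1 × 0.478^3 = 0.228042
P(M+8) = 0.478^4 = 0.052205
The M+4 peak is largest (0.373549); scaling to 100 gives 19.88 : 72.80 : 100.00 : 61.05 : 13.98.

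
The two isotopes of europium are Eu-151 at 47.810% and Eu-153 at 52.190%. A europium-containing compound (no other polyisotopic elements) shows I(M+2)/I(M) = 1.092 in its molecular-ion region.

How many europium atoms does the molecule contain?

1

For n independent Eu atoms, I(M+2)/I(M) = n · (abundance Eu-153) / (abundance Eu-151) = n · 0.52190/0.47810.
n = 1.092 × 0.47810/0.52190 = 1.00 ≈ 1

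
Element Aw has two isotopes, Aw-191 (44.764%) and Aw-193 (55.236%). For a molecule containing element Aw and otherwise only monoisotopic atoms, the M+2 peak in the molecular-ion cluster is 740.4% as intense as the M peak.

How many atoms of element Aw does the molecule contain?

6

With n Aw atoms, P(M+2)/P(M) = C(n,1)·p^(n−1)q / p^n = n·q/p = n · 0.55236/0.44764.
n = 7.404 × 0.44764/0.55236 = 6.00 ≈ 6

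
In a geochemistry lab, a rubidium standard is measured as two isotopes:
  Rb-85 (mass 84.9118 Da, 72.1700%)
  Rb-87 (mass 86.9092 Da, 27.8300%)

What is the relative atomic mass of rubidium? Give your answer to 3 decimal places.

The abundance-weighted mean is 0.721700 × 84.9118 + 0.278300 × 86.9092
= 61.28085 + 24.18683 = 85.46768 Da

85.468 Da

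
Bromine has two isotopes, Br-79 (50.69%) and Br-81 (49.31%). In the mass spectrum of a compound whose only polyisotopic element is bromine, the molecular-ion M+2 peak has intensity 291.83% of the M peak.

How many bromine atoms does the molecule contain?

3

For n independent Br atoms, I(M+2)/I(M) = n · (abundance Br-81) / (abundance Br-79) = n · 0.4931/0.5069.
n = 2.9183 × 0.5069/0.4931 = 3.00 ≈ 3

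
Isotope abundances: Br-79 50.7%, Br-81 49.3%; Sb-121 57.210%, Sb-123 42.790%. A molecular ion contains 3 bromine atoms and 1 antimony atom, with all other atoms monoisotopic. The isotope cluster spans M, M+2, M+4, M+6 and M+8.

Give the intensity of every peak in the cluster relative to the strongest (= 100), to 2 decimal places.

Bromine pattern (n=3): 0.13032384 : 0.38017547 : 0.36967753 : 0.11982316
Antimony pattern (n=1): 0.5721 : 0.4279
Convolve the two distributions (both contribute in 2-u steps):
  M: 0.13032384×0.5721 = 0.074558
  M+2: 0.13032384×0.4279 + 0.38017547×0.5721 = 0.273264
  M+4: 0.38017547×0.4279 + 0.36967753×0.5721 = 0.374170
  M+6: 0.36967753×0.4279 + 0.11982316×0.5721 = 0.226736
  M+8: 0.11982316×0.4279 = 0.051272
Scale to base peak (0.374170) = 100: 19.93 : 73.03 : 100.00 : 60.60 : 13.70

19.93 : 73.03 : 100.00 : 60.60 : 13.70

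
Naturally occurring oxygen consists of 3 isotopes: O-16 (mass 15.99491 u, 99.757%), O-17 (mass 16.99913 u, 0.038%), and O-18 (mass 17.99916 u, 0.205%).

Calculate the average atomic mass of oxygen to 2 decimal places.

16.00 u

The abundance-weighted mean is 0.99757 × 15.99491 + 0.00038 × 16.99913 + 0.00205 × 17.99916
= 15.956042 + 0.006460 + 0.036898 = 15.999400 u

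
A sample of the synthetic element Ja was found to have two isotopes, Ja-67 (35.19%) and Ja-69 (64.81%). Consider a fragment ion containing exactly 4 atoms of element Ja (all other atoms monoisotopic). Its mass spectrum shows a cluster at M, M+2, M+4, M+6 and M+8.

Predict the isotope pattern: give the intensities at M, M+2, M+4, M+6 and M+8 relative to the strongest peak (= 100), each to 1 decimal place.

4.0 : 29.5 : 81.4 : 100.0 : 46.0

Expanding (0.3519 + 0.6481)^4:
P(M) = 0.3519^4 = 0.015335
P(M+2) = 4 × 0.3519^3 × 0.6481^1 = 0.112969
P(M+4) = 6 × 0.3519^2 × 0.6481^2 = 0.312086
P(M+6) = 4 × 0.3519^1 × 0.6481^3 = 0.383182
P(M+8) = 0.6481^4 = 0.176428
The M+6 peak is largest (0.383182); scaling to 100 gives 4.0 : 29.5 : 81.4 : 100.0 : 46.0.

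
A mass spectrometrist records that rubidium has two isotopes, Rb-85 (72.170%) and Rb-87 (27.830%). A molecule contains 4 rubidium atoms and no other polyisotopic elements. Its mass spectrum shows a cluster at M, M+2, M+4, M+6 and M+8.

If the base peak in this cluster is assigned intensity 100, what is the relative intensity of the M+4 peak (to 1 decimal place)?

Binomial terms of (0.72170 + 0.27830)^4: M 0.2713, M+2 0.4184, M+4 0.2420, M+6 0.0622, M+8 0.0060 → M+2 is the base peak.
P(M+2) = C(4,1) × 0.72170^3 × 0.27830^1 = 4 × 0.37589809 × 0.2783 = 0.418450 (base)
P(M+4) = C(4,2) × 0.72170^2 × 0.27830^2 = 6 × 0.52085089 × 0.07745089 = 0.242042
Relative intensity = 0.242042 / 0.418450 × 100 = 57.8

57.8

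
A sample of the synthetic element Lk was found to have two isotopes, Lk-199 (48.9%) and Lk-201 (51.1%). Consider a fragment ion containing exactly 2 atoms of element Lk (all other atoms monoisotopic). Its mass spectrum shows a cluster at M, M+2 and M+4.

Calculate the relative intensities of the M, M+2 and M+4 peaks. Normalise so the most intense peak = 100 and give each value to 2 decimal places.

47.85 : 100.00 : 52.25

The 2 Lk atoms are independent, so intensities follow the terms of (0.489 + 0.511)^2.
P(M) = 0.489^2 = 0.239121
P(M+2) = 2 × 0.489^1 × 0.511^1 = 0.499758
P(M+4) = 0.511^2 = 0.261121
The M+2 peak is largest (0.499758); scaling to 100 gives 47.85 : 100.00 : 52.25.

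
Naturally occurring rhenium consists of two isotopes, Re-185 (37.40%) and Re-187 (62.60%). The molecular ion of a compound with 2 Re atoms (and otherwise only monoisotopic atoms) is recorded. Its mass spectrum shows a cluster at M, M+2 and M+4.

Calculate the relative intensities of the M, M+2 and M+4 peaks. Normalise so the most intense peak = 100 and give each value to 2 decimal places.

The 2 Re atoms are independent, so intensities follow the terms of (0.3740 + 0.6260)^2.
P(M) = 0.3740^2 = 0.139876
P(M+2) = 2 × 0.3740^1 × 0.6260^1 = 0.468248
P(M+4) = 0.6260^2 = 0.391876
The M+2 peak is largest (0.468248); scaling to 100 gives 29.87 : 100.00 : 83.69.

29.87 : 100.00 : 83.69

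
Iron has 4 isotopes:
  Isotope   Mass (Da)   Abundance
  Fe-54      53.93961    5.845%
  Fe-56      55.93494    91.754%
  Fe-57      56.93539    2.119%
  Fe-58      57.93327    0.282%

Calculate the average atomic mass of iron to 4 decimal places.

55.8451 Da

Average mass = Σ (abundance × isotope mass) = 0.05845 × 53.93961 + 0.91754 × 55.93494 + 0.02119 × 56.93539 + 0.00282 × 57.93327
= 3.152770 + 51.322545 + 1.206461 + 0.163372 = 55.845148 Da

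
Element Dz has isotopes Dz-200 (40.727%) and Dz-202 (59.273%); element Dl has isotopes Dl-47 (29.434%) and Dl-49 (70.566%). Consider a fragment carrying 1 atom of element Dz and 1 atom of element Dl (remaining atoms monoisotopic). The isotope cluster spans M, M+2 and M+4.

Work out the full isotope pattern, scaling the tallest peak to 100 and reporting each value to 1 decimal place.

26.0 : 100.0 : 90.6

Element Dz pattern (n=1): 0.40727 : 0.59273
Element Dl pattern (n=1): 0.29434 : 0.70566
Convolve the two distributions (both contribute in 2-u steps):
  M: 0.40727×0.29434 = 0.119876
  M+2: 0.40727×0.70566 + 0.59273×0.29434 = 0.461858
  M+4: 0.59273×0.70566 = 0.418266
Scale to base peak (0.461858) = 100: 26.0 : 100.0 : 90.6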